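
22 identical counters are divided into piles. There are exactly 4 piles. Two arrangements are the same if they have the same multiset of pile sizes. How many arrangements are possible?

84

Counting exhaustively, 84 partitions satisfy the conditions.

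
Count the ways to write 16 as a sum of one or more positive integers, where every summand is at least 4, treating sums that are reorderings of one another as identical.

Enumerating:
16
12, 4
11, 5
10, 6
9, 7
8, 8
8, 4, 4
7, 5, 4
6, 6, 4
6, 5, 5
4, 4, 4, 4
That's 11 in total.

11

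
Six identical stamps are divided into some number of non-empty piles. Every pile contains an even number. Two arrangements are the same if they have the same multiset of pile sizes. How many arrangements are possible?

Listing the qualifying partitions of 6:
6
4+2
2+2+2

3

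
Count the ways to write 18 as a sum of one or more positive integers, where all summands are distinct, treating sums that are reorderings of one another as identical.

There are too many to list fully; the first 12 (by largest part) are:
18
17,1
16,2
15,3
15,2,1
14,4
14,3,1
13,5
13,4,1
13,3,2
12,6
12,5,1
…and 34 more, for 46 total.

46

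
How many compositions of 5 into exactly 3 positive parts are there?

6

A composition of 5 into 3 positive parts is chosen by placing 2 dividers among the 4 gaps between 5 units: C(4,2) = 6.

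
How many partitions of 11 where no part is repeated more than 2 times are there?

A partial list (first 12 by largest part):
11
10, 1
9, 2
9, 1, 1
8, 3
8, 2, 1
7, 4
7, 3, 1
7, 2, 2
7, 2, 1, 1
6, 5
6, 4, 1
…and 15 more, for 27 total.

27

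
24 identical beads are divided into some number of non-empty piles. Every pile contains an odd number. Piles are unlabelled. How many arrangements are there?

122

Counting exhaustively, 122 partitions satisfy the conditions.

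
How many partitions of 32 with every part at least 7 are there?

There are too many to list fully; the first 12 (by largest part) are:
32
7, 25
8, 24
9, 23
10, 22
11, 21
12, 20
13, 19
14, 18
7, 7, 18
15, 17
7, 8, 17
…and 20 more, for 32 total.

32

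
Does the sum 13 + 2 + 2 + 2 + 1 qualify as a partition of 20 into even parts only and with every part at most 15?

No

The parts sum to 20, and the condition 'every summand is even' is violated.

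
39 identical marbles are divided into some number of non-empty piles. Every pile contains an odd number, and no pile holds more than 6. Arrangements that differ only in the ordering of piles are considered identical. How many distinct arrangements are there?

63

There are too many to list fully; the first 12 (by largest part) are:
5+5+5+5+5+5+5+3+1
5+5+5+5+5+5+5+1+1+1+1
5+5+5+5+5+5+3+3+3
5+5+5+5+5+5+3+3+1+1+1
5+5+5+5+5+5+3+1+1+1+1+1+1
5+5+5+5+5+5+1+1+1+1+1+1+1+1+1
5+5+5+5+5+3+3+3+3+1+1
5+5+5+5+5+3+3+3+1+1+1+1+1
5+5+5+5+5+3+3+1+1+1+1+1+1+1+1
5+5+5+5+5+3+1+1+1+1+1+1+1+1+1+1+1
5+5+5+5+5+1+1+1+1+1+1+1+1+1+1+1+1+1+1
5+5+5+5+3+3+3+3+3+3+1
…and 51 more, for 63 total.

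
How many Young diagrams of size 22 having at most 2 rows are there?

12

The partitions of 22 that satisfy the conditions:
22
21, 1
20, 2
19, 3
18, 4
17, 5
16, 6
15, 7
14, 8
13, 9
12, 10
11, 11
That's 12 in total.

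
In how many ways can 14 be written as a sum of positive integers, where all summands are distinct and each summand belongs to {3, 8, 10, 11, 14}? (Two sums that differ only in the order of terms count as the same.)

They are:
14
11+3

2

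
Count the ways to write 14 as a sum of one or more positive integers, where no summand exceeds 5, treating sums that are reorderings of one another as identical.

A partial list (first 12 by largest part):
5, 5, 4
5, 5, 3, 1
5, 5, 2, 2
5, 5, 2, 1, 1
5, 5, 1, 1, 1, 1
5, 4, 4, 1
5, 4, 3, 2
5, 4, 3, 1, 1
5, 4, 2, 2, 1
5, 4, 2, 1, 1, 1
5, 4, 1, 1, 1, 1, 1
5, 3, 3, 3
…and 58 more, for 70 total.

70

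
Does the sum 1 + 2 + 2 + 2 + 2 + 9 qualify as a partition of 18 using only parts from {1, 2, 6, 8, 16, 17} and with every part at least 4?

The parts sum to 18, and the condition 'each summand belongs to {1, 2, 6, 8, 16, 17}' is violated.

No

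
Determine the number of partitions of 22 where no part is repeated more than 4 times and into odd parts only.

47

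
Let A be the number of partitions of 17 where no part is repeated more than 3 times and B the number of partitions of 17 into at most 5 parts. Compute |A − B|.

47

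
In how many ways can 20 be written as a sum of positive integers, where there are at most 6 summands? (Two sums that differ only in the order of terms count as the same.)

282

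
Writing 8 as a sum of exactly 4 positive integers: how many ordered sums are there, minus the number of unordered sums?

30

Ordered (compositions into 4 parts): C(7,3) = 35.
Unordered (partitions into 4 parts): 5.
Difference: 35 − 5 = 30.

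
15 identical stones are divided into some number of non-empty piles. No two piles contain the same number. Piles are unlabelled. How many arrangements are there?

27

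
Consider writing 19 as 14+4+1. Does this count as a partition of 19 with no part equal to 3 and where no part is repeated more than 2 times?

Yes

The parts sum to 19, and the condition 'no summand equals 3' holds; the condition 'no summand is used more than 2 times' holds.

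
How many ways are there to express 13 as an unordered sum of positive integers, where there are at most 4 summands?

39

There are too many to list fully; the first 12 (by largest part) are:
13
1+12
2+11
1+1+11
3+10
1+2+10
1+1+1+10
4+9
1+3+9
2+2+9
1+1+2+9
5+8
…and 27 more, for 39 total.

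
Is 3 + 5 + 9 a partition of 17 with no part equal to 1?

Yes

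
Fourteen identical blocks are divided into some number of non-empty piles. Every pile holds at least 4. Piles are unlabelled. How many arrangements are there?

7

Enumerating:
14
10+4
9+5
8+6
7+7
6+4+4
5+5+4
Counting gives 7.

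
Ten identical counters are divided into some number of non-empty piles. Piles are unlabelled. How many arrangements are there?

42

There are too many to list fully; the first 12 (by largest part) are:
10
9, 1
8, 2
8, 1, 1
7, 3
7, 2, 1
7, 1, 1, 1
6, 4
6, 3, 1
6, 2, 2
6, 2, 1, 1
6, 1, 1, 1, 1
…and 30 more, for 42 total.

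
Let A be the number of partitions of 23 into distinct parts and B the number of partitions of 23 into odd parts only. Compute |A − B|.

0

Partitions of 23 into distinct parts: 104.
Partitions of 23 into odd parts only: 104.
|104 − 104| = 0.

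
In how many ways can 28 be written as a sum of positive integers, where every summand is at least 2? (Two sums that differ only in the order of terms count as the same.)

708

A full systematic count gives 708.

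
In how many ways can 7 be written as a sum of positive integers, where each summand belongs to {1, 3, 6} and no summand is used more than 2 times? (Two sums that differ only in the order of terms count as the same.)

2

Listing the qualifying partitions of 7:
6, 1
3, 3, 1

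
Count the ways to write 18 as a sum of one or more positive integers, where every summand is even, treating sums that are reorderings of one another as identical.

A partial list (first 12 by largest part):
18
16,2
14,4
14,2,2
12,6
12,4,2
12,2,2,2
10,8
10,6,2
10,4,4
10,4,2,2
10,2,2,2,2
…and 18 more, for 30 total.

30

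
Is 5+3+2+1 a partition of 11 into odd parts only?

No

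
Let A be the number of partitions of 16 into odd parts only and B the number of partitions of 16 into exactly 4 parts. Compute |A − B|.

Partitions of 16 into odd parts only: 32.
Partitions of 16 into exactly 4 parts: 34.
|32 − 34| = 2.

2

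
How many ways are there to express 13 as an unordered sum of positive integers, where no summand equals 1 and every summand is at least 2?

24

Enumerating:
13
11, 2
10, 3
9, 4
9, 2, 2
8, 5
8, 3, 2
7, 6
7, 4, 2
7, 3, 3
7, 2, 2, 2
6, 5, 2
6, 4, 3
6, 3, 2, 2
5, 5, 3
5, 4, 4
5, 4, 2, 2
5, 3, 3, 2
5, 2, 2, 2, 2
4, 4, 3, 2
4, 3, 3, 3
4, 3, 2, 2, 2
3, 3, 3, 2, 2
3, 2, 2, 2, 2, 2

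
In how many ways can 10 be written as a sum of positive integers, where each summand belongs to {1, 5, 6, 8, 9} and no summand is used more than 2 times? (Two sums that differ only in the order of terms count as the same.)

The partitions of 10 that satisfy the conditions:
9+1
8+1+1
5+5

3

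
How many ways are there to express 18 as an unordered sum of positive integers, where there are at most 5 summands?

141

Enumerating by decreasing first part gives 141 partitions in all.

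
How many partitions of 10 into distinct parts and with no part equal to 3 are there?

Listing the qualifying partitions of 10:
10
1 + 9
2 + 8
1 + 2 + 7
4 + 6
1 + 4 + 5
Counting gives 6.

6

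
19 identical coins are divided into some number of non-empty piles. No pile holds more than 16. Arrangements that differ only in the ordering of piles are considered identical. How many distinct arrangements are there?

486

Systematic enumeration (by largest part, then next-largest, …) yields 486.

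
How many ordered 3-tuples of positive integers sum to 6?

10

Equivalently, choose which 2 of the 5 gaps become plus signs: C(5,2) = 10.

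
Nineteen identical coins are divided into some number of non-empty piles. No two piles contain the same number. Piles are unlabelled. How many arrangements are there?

A partial list (first 12 by largest part):
19
1 + 18
2 + 17
3 + 16
1 + 2 + 16
4 + 15
1 + 3 + 15
5 + 14
1 + 4 + 14
2 + 3 + 14
6 + 13
1 + 5 + 13
…and 42 more, for 54 total.

54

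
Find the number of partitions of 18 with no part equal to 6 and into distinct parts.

34

A partial list (first 12 by largest part):
18
17+1
16+2
15+3
15+2+1
14+4
14+3+1
13+5
13+4+1
13+3+2
12+5+1
12+4+2
…and 22 more, for 34 total.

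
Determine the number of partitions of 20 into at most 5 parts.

192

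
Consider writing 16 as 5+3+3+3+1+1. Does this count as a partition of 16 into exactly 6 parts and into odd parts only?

Yes

The parts sum to 16, and the condition 'there are exactly 6 summands' holds; the condition 'every summand is odd' holds.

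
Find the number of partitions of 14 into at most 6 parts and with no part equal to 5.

67

There are too many to list fully; the first 12 (by largest part) are:
14
13,1
12,2
12,1,1
11,3
11,2,1
11,1,1,1
10,4
10,3,1
10,2,2
10,2,1,1
10,1,1,1,1
…and 55 more, for 67 total.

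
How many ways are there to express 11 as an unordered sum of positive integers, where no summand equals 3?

34

There are too many to list fully; the first 12 (by largest part) are:
11
10 + 1
9 + 2
9 + 1 + 1
8 + 2 + 1
8 + 1 + 1 + 1
7 + 4
7 + 2 + 2
7 + 2 + 1 + 1
7 + 1 + 1 + 1 + 1
6 + 5
6 + 4 + 1
…and 22 more, for 34 total.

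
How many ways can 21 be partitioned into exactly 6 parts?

Direct enumeration gives 110 partitions.

110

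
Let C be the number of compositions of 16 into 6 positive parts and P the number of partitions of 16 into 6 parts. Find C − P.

Compositions: C(15,5) = 3003.
Unordered (partitions into 6 parts): 35.
Difference: 3003 − 35 = 2968.

2968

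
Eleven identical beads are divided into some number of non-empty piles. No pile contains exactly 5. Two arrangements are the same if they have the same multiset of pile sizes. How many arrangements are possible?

A partial list (first 12 by largest part):
11
10,1
9,2
9,1,1
8,3
8,2,1
8,1,1,1
7,4
7,3,1
7,2,2
7,2,1,1
7,1,1,1,1
…and 33 more, for 45 total.

45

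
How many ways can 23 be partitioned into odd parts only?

104

A full systematic count gives 104.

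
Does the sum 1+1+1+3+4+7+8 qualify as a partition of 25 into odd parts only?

No

The parts sum to 25, and the condition 'every summand is odd' is violated.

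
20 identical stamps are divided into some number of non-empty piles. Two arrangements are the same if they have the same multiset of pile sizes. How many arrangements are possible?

627

Systematic enumeration (by largest part, then next-largest, …) yields 627.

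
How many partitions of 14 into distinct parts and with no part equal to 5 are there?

16

They are:
14
1+13
2+12
3+11
1+2+11
4+10
1+3+10
1+4+9
2+3+9
6+8
2+4+8
1+2+3+8
1+6+7
3+4+7
1+2+4+7
1+3+4+6
Counting gives 16.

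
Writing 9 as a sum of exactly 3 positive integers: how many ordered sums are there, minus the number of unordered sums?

21

Ordered (compositions into 3 parts): C(8,2) = 28.
Unordered (partitions into 3 parts): 7.
Difference: 28 − 7 = 21.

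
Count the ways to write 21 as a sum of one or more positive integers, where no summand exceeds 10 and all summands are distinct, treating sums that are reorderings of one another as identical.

33

There are too many to list fully; the first 12 (by largest part) are:
10, 9, 2
10, 8, 3
10, 8, 2, 1
10, 7, 4
10, 7, 3, 1
10, 6, 5
10, 6, 4, 1
10, 6, 3, 2
10, 5, 4, 2
10, 5, 3, 2, 1
9, 8, 4
9, 8, 3, 1
…and 21 more, for 33 total.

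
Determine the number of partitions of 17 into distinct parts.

There are too many to list fully; the first 12 (by largest part) are:
17
16 + 1
15 + 2
14 + 3
14 + 2 + 1
13 + 4
13 + 3 + 1
12 + 5
12 + 4 + 1
12 + 3 + 2
11 + 6
11 + 5 + 1
…and 26 more, for 38 total.

38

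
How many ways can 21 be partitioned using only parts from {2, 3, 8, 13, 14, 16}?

The partitions of 21 that satisfy the conditions:
2, 3, 16
2, 2, 3, 14
8, 13
2, 3, 3, 13
2, 2, 2, 2, 13
2, 3, 8, 8
2, 2, 3, 3, 3, 8
2, 2, 2, 2, 2, 3, 8
3, 3, 3, 3, 3, 3, 3
2, 2, 2, 3, 3, 3, 3, 3
2, 2, 2, 2, 2, 2, 3, 3, 3
2, 2, 2, 2, 2, 2, 2, 2, 2, 3

12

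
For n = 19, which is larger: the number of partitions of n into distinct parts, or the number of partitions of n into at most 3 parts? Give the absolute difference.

Partitions of 19 into distinct parts: 54.
Partitions of 19 into at most 3 parts: 40.
|54 − 40| = 14.

14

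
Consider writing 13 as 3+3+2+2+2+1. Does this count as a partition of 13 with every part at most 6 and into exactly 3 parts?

The parts sum to 13, and the condition 'there are exactly 3 summands' is violated.

No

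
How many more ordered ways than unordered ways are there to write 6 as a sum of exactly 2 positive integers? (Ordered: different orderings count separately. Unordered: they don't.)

2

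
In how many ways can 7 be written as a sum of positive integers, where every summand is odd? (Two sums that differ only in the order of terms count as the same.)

They are:
7
5,1,1
3,3,1
3,1,1,1,1
1,1,1,1,1,1,1
That's 5 in total.

5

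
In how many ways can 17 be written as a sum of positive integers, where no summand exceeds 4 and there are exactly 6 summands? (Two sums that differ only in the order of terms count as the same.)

Listing the qualifying partitions of 17:
4,4,4,3,1,1
4,4,4,2,2,1
4,4,3,3,2,1
4,4,3,2,2,2
4,3,3,3,3,1
4,3,3,3,2,2
3,3,3,3,3,2

7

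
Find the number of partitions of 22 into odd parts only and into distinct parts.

Listing the qualifying partitions of 22:
1 + 21
3 + 19
5 + 17
7 + 15
9 + 13
1 + 3 + 5 + 13
1 + 3 + 7 + 11
1 + 5 + 7 + 9
That's 8 in total.

8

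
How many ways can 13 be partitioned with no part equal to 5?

Enumerating by decreasing first part gives 79 partitions in all.

79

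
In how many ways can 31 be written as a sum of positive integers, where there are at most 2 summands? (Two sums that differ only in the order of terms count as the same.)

16

Listing the qualifying partitions of 31:
31
30 + 1
29 + 2
28 + 3
27 + 4
26 + 5
25 + 6
24 + 7
23 + 8
22 + 9
21 + 10
20 + 11
19 + 12
18 + 13
17 + 14
16 + 15
Counting gives 16.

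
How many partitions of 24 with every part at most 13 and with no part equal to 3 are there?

There are 689 such partitions.

689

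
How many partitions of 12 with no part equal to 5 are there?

A partial list (first 12 by largest part):
12
11, 1
10, 2
10, 1, 1
9, 3
9, 2, 1
9, 1, 1, 1
8, 4
8, 3, 1
8, 2, 2
8, 2, 1, 1
8, 1, 1, 1, 1
…and 50 more, for 62 total.

62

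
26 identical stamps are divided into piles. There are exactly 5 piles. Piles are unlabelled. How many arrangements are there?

A full systematic count gives 221.

221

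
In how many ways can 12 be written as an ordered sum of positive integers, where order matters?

2048

There are 11 gaps and each independently is a cut or not, giving 2^11 = 2048.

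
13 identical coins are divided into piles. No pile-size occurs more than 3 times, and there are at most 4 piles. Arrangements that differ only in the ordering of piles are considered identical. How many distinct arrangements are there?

There are too many to list fully; the first 12 (by largest part) are:
13
12+1
11+2
11+1+1
10+3
10+2+1
10+1+1+1
9+4
9+3+1
9+2+2
9+2+1+1
8+5
…and 27 more, for 39 total.

39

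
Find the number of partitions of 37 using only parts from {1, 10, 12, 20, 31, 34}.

The partitions of 37 that satisfy the conditions:
34+1+1+1
31+1+1+1+1+1+1
20+12+1+1+1+1+1
20+10+1+1+1+1+1+1+1
20+1+1+1+1+1+1+1+1+1+1+1+1+1+1+1+1+1
12+12+12+1
12+12+10+1+1+1
12+12+1+1+1+1+1+1+1+1+1+1+1+1+1
12+10+10+1+1+1+1+1
12+10+1+1+1+1+1+1+1+1+1+1+1+1+1+1+1
12+1+1+1+1+1+1+1+1+1+1+1+1+1+1+1+1+1+1+1+1+1+1+1+1+1
10+10+10+1+1+1+1+1+1+1
10+10+1+1+1+1+1+1+1+1+1+1+1+1+1+1+1+1+1
10+1+1+1+1+1+1+1+1+1+1+1+1+1+1+1+1+1+1+1+1+1+1+1+1+1+1+1
1+1+1+1+1+1+1+1+1+1+1+1+1+1+1+1+1+1+1+1+1+1+1+1+1+1+1+1+1+1+1+1+1+1+1+1+1
Counting gives 15.

15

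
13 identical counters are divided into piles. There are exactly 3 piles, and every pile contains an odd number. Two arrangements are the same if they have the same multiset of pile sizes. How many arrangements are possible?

5

The partitions of 13 that satisfy the conditions:
1 + 1 + 11
1 + 3 + 9
1 + 5 + 7
3 + 3 + 7
3 + 5 + 5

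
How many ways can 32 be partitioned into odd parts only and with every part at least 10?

3

Enumerating:
11,21
13,19
15,17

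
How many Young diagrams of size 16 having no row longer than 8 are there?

186

Enumerating by decreasing first part gives 186 partitions in all.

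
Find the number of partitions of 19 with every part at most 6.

235

Systematic enumeration (by largest part, then next-largest, …) yields 235.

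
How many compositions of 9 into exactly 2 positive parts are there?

8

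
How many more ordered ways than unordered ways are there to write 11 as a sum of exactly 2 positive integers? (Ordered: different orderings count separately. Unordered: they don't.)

Compositions: C(10,1) = 10.
Partitions of 11 into exactly 2 parts: 5.
Difference: 10 − 5 = 5.

5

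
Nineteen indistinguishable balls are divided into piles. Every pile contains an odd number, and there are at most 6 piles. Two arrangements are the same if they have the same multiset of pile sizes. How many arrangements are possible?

24

The partitions of 19 that satisfy the conditions:
19
17 + 1 + 1
15 + 3 + 1
15 + 1 + 1 + 1 + 1
13 + 5 + 1
13 + 3 + 3
13 + 3 + 1 + 1 + 1
11 + 7 + 1
11 + 5 + 3
11 + 5 + 1 + 1 + 1
11 + 3 + 3 + 1 + 1
9 + 9 + 1
9 + 7 + 3
9 + 7 + 1 + 1 + 1
9 + 5 + 5
9 + 5 + 3 + 1 + 1
9 + 3 + 3 + 3 + 1
7 + 7 + 5
7 + 7 + 3 + 1 + 1
7 + 5 + 5 + 1 + 1
7 + 5 + 3 + 3 + 1
7 + 3 + 3 + 3 + 3
5 + 5 + 5 + 3 + 1
5 + 5 + 3 + 3 + 3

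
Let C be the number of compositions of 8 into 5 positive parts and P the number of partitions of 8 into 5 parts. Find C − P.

32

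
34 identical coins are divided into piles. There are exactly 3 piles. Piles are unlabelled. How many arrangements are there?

96

Systematic enumeration (by largest part, then next-largest, …) yields 96.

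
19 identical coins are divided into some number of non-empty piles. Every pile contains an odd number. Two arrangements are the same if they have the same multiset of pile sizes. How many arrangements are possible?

There are too many to list fully; the first 12 (by largest part) are:
19
1 + 1 + 17
1 + 3 + 15
1 + 1 + 1 + 1 + 15
1 + 5 + 13
3 + 3 + 13
1 + 1 + 1 + 3 + 13
1 + 1 + 1 + 1 + 1 + 1 + 13
1 + 7 + 11
3 + 5 + 11
1 + 1 + 1 + 5 + 11
1 + 1 + 3 + 3 + 11
…and 42 more, for 54 total.

54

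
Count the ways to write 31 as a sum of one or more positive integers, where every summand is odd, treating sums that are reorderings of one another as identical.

Systematic enumeration (by largest part, then next-largest, …) yields 340.

340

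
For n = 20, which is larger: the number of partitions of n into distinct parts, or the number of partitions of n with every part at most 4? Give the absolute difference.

Partitions of 20 into distinct parts: 64.
Partitions of 20 with every part at most 4: 108.
|64 − 108| = 44.

44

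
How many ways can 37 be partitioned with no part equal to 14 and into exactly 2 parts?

The partitions of 37 that satisfy the conditions:
36+1
35+2
34+3
33+4
32+5
31+6
30+7
29+8
28+9
27+10
26+11
25+12
24+13
22+15
21+16
20+17
19+18

17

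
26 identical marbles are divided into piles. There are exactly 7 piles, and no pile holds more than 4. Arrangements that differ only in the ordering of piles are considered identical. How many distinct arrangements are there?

2

The partitions of 26 that satisfy the conditions:
4,4,4,4,4,4,2
4,4,4,4,4,3,3
Counting gives 2.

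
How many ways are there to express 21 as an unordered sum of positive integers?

792

Direct enumeration gives 792 partitions.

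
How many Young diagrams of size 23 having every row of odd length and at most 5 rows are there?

38

A partial list (first 12 by largest part):
23
21, 1, 1
19, 3, 1
19, 1, 1, 1, 1
17, 5, 1
17, 3, 3
17, 3, 1, 1, 1
15, 7, 1
15, 5, 3
15, 5, 1, 1, 1
15, 3, 3, 1, 1
13, 9, 1
…and 26 more, for 38 total.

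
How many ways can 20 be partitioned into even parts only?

There are too many to list fully; the first 12 (by largest part) are:
20
18,2
16,4
16,2,2
14,6
14,4,2
14,2,2,2
12,8
12,6,2
12,4,4
12,4,2,2
12,2,2,2,2
…and 30 more, for 42 total.

42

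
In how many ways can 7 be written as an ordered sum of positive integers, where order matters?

There are 6 gaps and each independently is a cut or not, giving 2^6 = 64.

64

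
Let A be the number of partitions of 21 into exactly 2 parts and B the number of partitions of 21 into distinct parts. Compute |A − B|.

Partitions of 21 into exactly 2 parts: 10.
Partitions of 21 into distinct parts: 76.
|10 − 76| = 66.

66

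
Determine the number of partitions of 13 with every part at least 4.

5

Listing the qualifying partitions of 13:
13
9,4
8,5
7,6
5,4,4
Counting gives 5.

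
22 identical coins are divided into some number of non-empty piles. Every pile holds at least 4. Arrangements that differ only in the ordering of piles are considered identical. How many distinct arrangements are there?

34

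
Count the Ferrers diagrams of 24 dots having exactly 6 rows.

Enumerating by decreasing first part gives 199 partitions in all.

199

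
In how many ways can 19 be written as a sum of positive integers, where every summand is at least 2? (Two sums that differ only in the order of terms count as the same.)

Systematic enumeration (by largest part, then next-largest, …) yields 105.

105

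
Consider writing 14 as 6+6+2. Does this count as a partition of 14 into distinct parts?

The parts sum to 14, and the condition 'all summands are distinct' is violated.

No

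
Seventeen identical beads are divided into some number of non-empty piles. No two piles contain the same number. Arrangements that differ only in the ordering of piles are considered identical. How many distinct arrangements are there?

38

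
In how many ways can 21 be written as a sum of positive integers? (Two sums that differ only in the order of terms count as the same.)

792

Systematic enumeration (by largest part, then next-largest, …) yields 792.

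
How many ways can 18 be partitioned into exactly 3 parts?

27

A partial list (first 12 by largest part):
16 + 1 + 1
15 + 2 + 1
14 + 3 + 1
14 + 2 + 2
13 + 4 + 1
13 + 3 + 2
12 + 5 + 1
12 + 4 + 2
12 + 3 + 3
11 + 6 + 1
11 + 5 + 2
11 + 4 + 3
…and 15 more, for 27 total.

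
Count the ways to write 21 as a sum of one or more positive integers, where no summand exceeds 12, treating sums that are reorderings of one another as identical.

Counting exhaustively, 725 partitions satisfy the conditions.

725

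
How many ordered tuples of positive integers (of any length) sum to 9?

256

There are 8 gaps and each independently is a cut or not, giving 2^8 = 256.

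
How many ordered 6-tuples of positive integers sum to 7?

By stars and bars with positive parts, the count is C(6,5) = 6.

6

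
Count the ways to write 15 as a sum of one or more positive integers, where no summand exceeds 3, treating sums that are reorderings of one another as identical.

27

There are too many to list fully; the first 12 (by largest part) are:
3, 3, 3, 3, 3
1, 2, 3, 3, 3, 3
1, 1, 1, 3, 3, 3, 3
2, 2, 2, 3, 3, 3
1, 1, 2, 2, 3, 3, 3
1, 1, 1, 1, 2, 3, 3, 3
1, 1, 1, 1, 1, 1, 3, 3, 3
1, 2, 2, 2, 2, 3, 3
1, 1, 1, 2, 2, 2, 3, 3
1, 1, 1, 1, 1, 2, 2, 3, 3
1, 1, 1, 1, 1, 1, 1, 2, 3, 3
1, 1, 1, 1, 1, 1, 1, 1, 1, 3, 3
…and 15 more, for 27 total.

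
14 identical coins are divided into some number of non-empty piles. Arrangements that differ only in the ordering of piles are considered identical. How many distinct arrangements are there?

Systematic enumeration (by largest part, then next-largest, …) yields 135.

135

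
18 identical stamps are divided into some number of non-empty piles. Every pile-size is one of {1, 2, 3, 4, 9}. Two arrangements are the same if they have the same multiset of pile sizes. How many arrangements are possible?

Counting exhaustively, 103 partitions satisfy the conditions.

103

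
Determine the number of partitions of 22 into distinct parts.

A full systematic count gives 89.

89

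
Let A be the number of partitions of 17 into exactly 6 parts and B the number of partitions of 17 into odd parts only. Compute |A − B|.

Partitions of 17 into exactly 6 parts: 44.
Partitions of 17 into odd parts only: 38.
|44 − 38| = 6.

6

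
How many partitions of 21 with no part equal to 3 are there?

407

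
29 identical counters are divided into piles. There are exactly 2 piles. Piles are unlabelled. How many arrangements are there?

14

Enumerating:
1+28
2+27
3+26
4+25
5+24
6+23
7+22
8+21
9+20
10+19
11+18
12+17
13+16
14+15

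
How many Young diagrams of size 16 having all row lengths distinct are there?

32

A partial list (first 12 by largest part):
16
15+1
14+2
13+3
13+2+1
12+4
12+3+1
11+5
11+4+1
11+3+2
10+6
10+5+1
…and 20 more, for 32 total.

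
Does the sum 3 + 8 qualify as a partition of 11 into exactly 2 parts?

The parts sum to 11, and the condition 'there are exactly 2 summands' holds.

Yes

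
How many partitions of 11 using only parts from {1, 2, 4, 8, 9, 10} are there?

17

They are:
1,10
2,9
1,1,9
1,2,8
1,1,1,8
1,2,4,4
1,1,1,4,4
1,2,2,2,4
1,1,1,2,2,4
1,1,1,1,1,2,4
1,1,1,1,1,1,1,4
1,2,2,2,2,2
1,1,1,2,2,2,2
1,1,1,1,1,2,2,2
1,1,1,1,1,1,1,2,2
1,1,1,1,1,1,1,1,1,2
1,1,1,1,1,1,1,1,1,1,1
That's 17 in total.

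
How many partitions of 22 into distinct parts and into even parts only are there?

12

The partitions of 22 that satisfy the conditions:
22
20,2
18,4
16,6
16,4,2
14,8
14,6,2
12,10
12,8,2
12,6,4
10,8,4
10,6,4,2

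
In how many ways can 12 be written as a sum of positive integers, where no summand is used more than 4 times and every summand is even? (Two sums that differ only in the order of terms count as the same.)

Listing the qualifying partitions of 12:
12
10, 2
8, 4
8, 2, 2
6, 6
6, 4, 2
6, 2, 2, 2
4, 4, 4
4, 4, 2, 2
4, 2, 2, 2, 2
That's 10 in total.

10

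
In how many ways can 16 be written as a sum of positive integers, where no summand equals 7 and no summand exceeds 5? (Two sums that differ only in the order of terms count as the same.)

A full systematic count gives 101.

101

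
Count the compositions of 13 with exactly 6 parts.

Place 5 bars in the 12 internal gaps of a row of 13 dots: C(12,5) = 792.

792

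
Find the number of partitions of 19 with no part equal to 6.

There are 389 such partitions.

389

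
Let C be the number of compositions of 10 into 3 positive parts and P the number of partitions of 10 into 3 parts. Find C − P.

28

Compositions: C(9,2) = 36.
Unordered (partitions into 3 parts): 8.
Difference: 36 − 8 = 28.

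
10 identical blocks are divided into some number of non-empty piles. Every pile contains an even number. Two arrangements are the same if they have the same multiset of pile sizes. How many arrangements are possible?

7

Enumerating:
10
8, 2
6, 4
6, 2, 2
4, 4, 2
4, 2, 2, 2
2, 2, 2, 2, 2
Counting gives 7.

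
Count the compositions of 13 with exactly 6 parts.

792

Equivalently, choose which 5 of the 12 gaps become plus signs: C(12,5) = 792.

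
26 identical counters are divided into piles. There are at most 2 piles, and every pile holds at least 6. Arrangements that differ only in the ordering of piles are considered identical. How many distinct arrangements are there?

9

Enumerating:
26
6, 20
7, 19
8, 18
9, 17
10, 16
11, 15
12, 14
13, 13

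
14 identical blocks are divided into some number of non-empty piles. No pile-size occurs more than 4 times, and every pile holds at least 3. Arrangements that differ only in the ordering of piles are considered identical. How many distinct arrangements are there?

13

Listing the qualifying partitions of 14:
14
11, 3
10, 4
9, 5
8, 6
8, 3, 3
7, 7
7, 4, 3
6, 5, 3
6, 4, 4
5, 5, 4
5, 3, 3, 3
4, 4, 3, 3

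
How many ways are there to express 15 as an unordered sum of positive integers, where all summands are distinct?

27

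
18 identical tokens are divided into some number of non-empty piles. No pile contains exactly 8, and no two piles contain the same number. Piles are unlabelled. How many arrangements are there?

37

There are too many to list fully; the first 12 (by largest part) are:
18
17, 1
16, 2
15, 3
15, 2, 1
14, 4
14, 3, 1
13, 5
13, 4, 1
13, 3, 2
12, 6
12, 5, 1
…and 25 more, for 37 total.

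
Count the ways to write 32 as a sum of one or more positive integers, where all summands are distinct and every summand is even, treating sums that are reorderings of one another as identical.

32

A partial list (first 12 by largest part):
32
30, 2
28, 4
26, 6
26, 4, 2
24, 8
24, 6, 2
22, 10
22, 8, 2
22, 6, 4
20, 12
20, 10, 2
…and 20 more, for 32 total.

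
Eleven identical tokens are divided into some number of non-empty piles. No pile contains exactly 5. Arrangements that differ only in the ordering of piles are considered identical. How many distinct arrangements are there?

45

There are too many to list fully; the first 12 (by largest part) are:
11
10+1
9+2
9+1+1
8+3
8+2+1
8+1+1+1
7+4
7+3+1
7+2+2
7+2+1+1
7+1+1+1+1
…and 33 more, for 45 total.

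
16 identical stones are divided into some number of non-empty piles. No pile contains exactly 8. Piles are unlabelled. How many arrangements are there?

Enumerating by decreasing first part gives 209 partitions in all.

209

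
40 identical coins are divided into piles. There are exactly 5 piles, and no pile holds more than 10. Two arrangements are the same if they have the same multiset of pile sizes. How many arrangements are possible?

29

A partial list (first 12 by largest part):
10,10,10,9,1
10,10,10,8,2
10,10,10,7,3
10,10,10,6,4
10,10,10,5,5
10,10,9,9,2
10,10,9,8,3
10,10,9,7,4
10,10,9,6,5
10,10,8,8,4
10,10,8,7,5
10,10,8,6,6
…and 17 more, for 29 total.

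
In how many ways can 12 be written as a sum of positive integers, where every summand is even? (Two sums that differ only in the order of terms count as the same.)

11

They are:
12
10+2
8+4
8+2+2
6+6
6+4+2
6+2+2+2
4+4+4
4+4+2+2
4+2+2+2+2
2+2+2+2+2+2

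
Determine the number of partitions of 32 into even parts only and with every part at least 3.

55

A partial list (first 12 by largest part):
32
4 + 28
6 + 26
8 + 24
4 + 4 + 24
10 + 22
4 + 6 + 22
12 + 20
4 + 8 + 20
6 + 6 + 20
4 + 4 + 4 + 20
14 + 18
…and 43 more, for 55 total.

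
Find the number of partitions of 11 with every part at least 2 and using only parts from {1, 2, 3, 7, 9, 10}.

4

Listing the qualifying partitions of 11:
9, 2
7, 2, 2
3, 3, 3, 2
3, 2, 2, 2, 2
That's 4 in total.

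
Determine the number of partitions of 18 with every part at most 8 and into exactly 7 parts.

There are too many to list fully; the first 12 (by largest part) are:
8,5,1,1,1,1,1
8,4,2,1,1,1,1
8,3,3,1,1,1,1
8,3,2,2,1,1,1
8,2,2,2,2,1,1
7,6,1,1,1,1,1
7,5,2,1,1,1,1
7,4,3,1,1,1,1
7,4,2,2,1,1,1
7,3,3,2,1,1,1
7,3,2,2,2,1,1
7,2,2,2,2,2,1
…and 30 more, for 42 total.

42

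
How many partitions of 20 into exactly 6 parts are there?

90

Counting exhaustively, 90 partitions satisfy the conditions.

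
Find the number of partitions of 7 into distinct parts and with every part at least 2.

They are:
7
5,2
4,3
That's 3 in total.

3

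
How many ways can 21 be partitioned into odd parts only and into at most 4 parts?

13

Listing the qualifying partitions of 21:
21
19, 1, 1
17, 3, 1
15, 5, 1
15, 3, 3
13, 7, 1
13, 5, 3
11, 9, 1
11, 7, 3
11, 5, 5
9, 9, 3
9, 7, 5
7, 7, 7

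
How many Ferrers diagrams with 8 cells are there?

Enumerating:
8
7 + 1
6 + 2
6 + 1 + 1
5 + 3
5 + 2 + 1
5 + 1 + 1 + 1
4 + 4
4 + 3 + 1
4 + 2 + 2
4 + 2 + 1 + 1
4 + 1 + 1 + 1 + 1
3 + 3 + 2
3 + 3 + 1 + 1
3 + 2 + 2 + 1
3 + 2 + 1 + 1 + 1
3 + 1 + 1 + 1 + 1 + 1
2 + 2 + 2 + 2
2 + 2 + 2 + 1 + 1
2 + 2 + 1 + 1 + 1 + 1
2 + 1 + 1 + 1 + 1 + 1 + 1
1 + 1 + 1 + 1 + 1 + 1 + 1 + 1
That's 22 in total.

22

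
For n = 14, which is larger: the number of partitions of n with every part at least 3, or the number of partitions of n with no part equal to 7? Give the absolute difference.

Partitions of 14 with every part at least 3: 13.
Partitions of 14 with no part equal to 7: 120.
|13 − 120| = 107.

107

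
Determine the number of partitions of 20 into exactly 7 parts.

82

Enumerating by decreasing first part gives 82 partitions in all.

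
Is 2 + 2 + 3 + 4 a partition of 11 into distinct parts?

The parts sum to 11, and the condition 'all summands are distinct' is violated.

No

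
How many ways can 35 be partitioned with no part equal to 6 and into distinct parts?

Direct enumeration gives 404 partitions.

404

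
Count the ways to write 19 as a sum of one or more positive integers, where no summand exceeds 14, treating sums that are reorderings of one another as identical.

A full systematic count gives 478.

478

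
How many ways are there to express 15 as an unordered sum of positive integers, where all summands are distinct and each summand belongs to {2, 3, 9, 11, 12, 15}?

They are:
15
3, 12

2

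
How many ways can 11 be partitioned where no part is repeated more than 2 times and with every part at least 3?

6

Enumerating:
11
3 + 8
4 + 7
5 + 6
3 + 3 + 5
3 + 4 + 4
That's 6 in total.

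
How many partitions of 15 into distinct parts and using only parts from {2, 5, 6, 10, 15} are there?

2

Enumerating:
15
10+5
Counting gives 2.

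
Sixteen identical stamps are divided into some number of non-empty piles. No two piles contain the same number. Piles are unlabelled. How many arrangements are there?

A partial list (first 12 by largest part):
16
1 + 15
2 + 14
3 + 13
1 + 2 + 13
4 + 12
1 + 3 + 12
5 + 11
1 + 4 + 11
2 + 3 + 11
6 + 10
1 + 5 + 10
…and 20 more, for 32 total.

32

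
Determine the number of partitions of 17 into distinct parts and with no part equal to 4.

26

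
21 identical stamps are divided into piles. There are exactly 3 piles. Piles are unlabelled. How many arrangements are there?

There are too many to list fully; the first 12 (by largest part) are:
19, 1, 1
18, 2, 1
17, 3, 1
17, 2, 2
16, 4, 1
16, 3, 2
15, 5, 1
15, 4, 2
15, 3, 3
14, 6, 1
14, 5, 2
14, 4, 3
…and 25 more, for 37 total.

37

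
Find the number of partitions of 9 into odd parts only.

8

The partitions of 9 that satisfy the conditions:
9
1+1+7
1+3+5
1+1+1+1+5
3+3+3
1+1+1+3+3
1+1+1+1+1+1+3
1+1+1+1+1+1+1+1+1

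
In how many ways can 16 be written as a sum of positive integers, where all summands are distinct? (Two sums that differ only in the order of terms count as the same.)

A partial list (first 12 by largest part):
16
1 + 15
2 + 14
3 + 13
1 + 2 + 13
4 + 12
1 + 3 + 12
5 + 11
1 + 4 + 11
2 + 3 + 11
6 + 10
1 + 5 + 10
…and 20 more, for 32 total.

32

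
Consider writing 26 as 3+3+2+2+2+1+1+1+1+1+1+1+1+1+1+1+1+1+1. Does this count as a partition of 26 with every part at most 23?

Yes

The parts sum to 26, and the condition 'no summand exceeds 23' holds.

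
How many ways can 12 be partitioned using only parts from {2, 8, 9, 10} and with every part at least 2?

They are:
2+10
2+2+8
2+2+2+2+2+2
That's 3 in total.

3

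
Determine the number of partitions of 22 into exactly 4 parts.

84

Enumerating by decreasing first part gives 84 partitions in all.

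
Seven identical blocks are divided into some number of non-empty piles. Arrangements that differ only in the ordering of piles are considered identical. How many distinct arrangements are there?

The partitions of 7 that satisfy the conditions:
7
6 + 1
5 + 2
5 + 1 + 1
4 + 3
4 + 2 + 1
4 + 1 + 1 + 1
3 + 3 + 1
3 + 2 + 2
3 + 2 + 1 + 1
3 + 1 + 1 + 1 + 1
2 + 2 + 2 + 1
2 + 2 + 1 + 1 + 1
2 + 1 + 1 + 1 + 1 + 1
1 + 1 + 1 + 1 + 1 + 1 + 1
Counting gives 15.

15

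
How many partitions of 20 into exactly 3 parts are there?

33

There are too many to list fully; the first 12 (by largest part) are:
18,1,1
17,2,1
16,3,1
16,2,2
15,4,1
15,3,2
14,5,1
14,4,2
14,3,3
13,6,1
13,5,2
13,4,3
…and 21 more, for 33 total.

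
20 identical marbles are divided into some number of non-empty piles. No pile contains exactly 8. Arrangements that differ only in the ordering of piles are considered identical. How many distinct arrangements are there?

Systematic enumeration (by largest part, then next-largest, …) yields 550.

550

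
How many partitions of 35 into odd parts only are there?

Systematic enumeration (by largest part, then next-largest, …) yields 585.

585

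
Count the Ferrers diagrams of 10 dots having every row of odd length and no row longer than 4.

4

Listing the qualifying partitions of 10:
3+3+3+1
3+3+1+1+1+1
3+1+1+1+1+1+1+1
1+1+1+1+1+1+1+1+1+1
Counting gives 4.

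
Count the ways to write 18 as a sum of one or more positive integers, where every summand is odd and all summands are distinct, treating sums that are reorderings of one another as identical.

They are:
17 + 1
15 + 3
13 + 5
11 + 7
9 + 5 + 3 + 1
Counting gives 5.

5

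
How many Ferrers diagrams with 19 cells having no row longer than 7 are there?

300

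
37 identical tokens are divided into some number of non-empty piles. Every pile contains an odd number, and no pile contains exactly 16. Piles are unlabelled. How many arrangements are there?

760

A full systematic count gives 760.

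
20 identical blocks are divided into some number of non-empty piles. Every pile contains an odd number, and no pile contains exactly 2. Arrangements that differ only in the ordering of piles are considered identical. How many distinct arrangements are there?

There are too many to list fully; the first 12 (by largest part) are:
19,1
17,3
17,1,1,1
15,5
15,3,1,1
15,1,1,1,1,1
13,7
13,5,1,1
13,3,3,1
13,3,1,1,1,1
13,1,1,1,1,1,1,1
11,9
…and 52 more, for 64 total.

64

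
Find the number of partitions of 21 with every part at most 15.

773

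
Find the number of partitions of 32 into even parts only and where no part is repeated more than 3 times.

132

Systematic enumeration (by largest part, then next-largest, …) yields 132.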